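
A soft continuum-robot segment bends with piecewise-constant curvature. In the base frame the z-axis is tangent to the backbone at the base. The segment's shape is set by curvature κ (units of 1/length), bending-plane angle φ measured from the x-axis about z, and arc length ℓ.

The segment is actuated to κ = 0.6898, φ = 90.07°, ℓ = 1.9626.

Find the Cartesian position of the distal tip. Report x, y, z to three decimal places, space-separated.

-0.001 1.138 1.416

θ = κ·ℓ = 0.6898 × 1.9626 = 1.35380 rad
ρ = (1 − cos θ)/κ = (1 − 0.21530)/0.6898 = 1.13758
z = sin θ / κ = 0.97655/0.6898 = 1.41570
x = ρ cos φ = 1.13758 × cos(90.07°) = -0.00139
y = ρ sin φ = 1.13758 × sin(90.07°) = 1.13758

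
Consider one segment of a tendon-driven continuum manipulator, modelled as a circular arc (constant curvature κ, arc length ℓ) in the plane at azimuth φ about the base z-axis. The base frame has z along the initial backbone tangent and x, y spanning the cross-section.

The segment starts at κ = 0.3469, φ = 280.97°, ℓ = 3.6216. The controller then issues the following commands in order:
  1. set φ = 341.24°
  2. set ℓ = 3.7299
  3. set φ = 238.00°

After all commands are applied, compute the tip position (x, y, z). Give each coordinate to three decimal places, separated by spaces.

-1.110 -1.776 2.773

initial: κ=0.3469, φ=280.97°, ℓ=3.6216
cmd 1: set φ=341.24° → (κ,φ,ℓ)=(0.3469,341.24°,3.6216) → tip=(1.8853,-0.6403,2.7413)
cmd 2: set ℓ=3.7299 → (κ,φ,ℓ)=(0.3469,341.24°,3.7299) → tip=(1.9834,-0.6736,2.7729)
cmd 3: set φ=238.00° → (κ,φ,ℓ)=(0.3469,238.00°,3.7299) → tip=(-1.1100,-1.7764,2.7729)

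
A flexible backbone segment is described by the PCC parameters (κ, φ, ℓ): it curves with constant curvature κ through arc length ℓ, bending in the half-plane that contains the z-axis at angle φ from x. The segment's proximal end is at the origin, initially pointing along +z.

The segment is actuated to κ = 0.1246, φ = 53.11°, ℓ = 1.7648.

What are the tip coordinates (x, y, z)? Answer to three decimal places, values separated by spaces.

θ = κ·ℓ = 0.1246 × 1.7648 = 0.21989 rad
ρ = (1 − cos θ)/κ = (1 − 0.97592)/0.1246 = 0.19325
z = sin θ / κ = 0.21813/0.1246 = 1.75061
x = ρ cos φ = 0.19325 × cos(53.11°) = 0.11601
y = ρ sin φ = 0.19325 × sin(53.11°) = 0.15456

0.116 0.155 1.751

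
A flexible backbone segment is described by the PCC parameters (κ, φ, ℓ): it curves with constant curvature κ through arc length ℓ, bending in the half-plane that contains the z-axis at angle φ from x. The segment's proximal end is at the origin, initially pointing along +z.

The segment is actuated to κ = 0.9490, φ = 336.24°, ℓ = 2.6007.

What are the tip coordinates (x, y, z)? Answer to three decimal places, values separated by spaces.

θ = κ·ℓ = 0.9490 × 2.6007 = 2.46806 rad
ρ = (1 − cos θ)/κ = (1 − -0.78163)/0.9490 = 1.87737
z = sin θ / κ = 0.62375/0.9490 = 0.65727
x = ρ cos φ = 1.87737 × cos(336.24°) = 1.71825
y = ρ sin φ = 1.87737 × sin(336.24°) = -0.75641

1.718 -0.756 0.657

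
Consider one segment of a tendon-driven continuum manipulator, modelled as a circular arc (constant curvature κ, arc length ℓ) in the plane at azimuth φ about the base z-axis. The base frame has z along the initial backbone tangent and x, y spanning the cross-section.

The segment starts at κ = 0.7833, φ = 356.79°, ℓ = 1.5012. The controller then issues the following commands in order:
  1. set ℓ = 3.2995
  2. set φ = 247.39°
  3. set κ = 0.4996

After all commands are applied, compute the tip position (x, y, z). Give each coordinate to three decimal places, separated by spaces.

initial: κ=0.7833, φ=356.79°, ℓ=1.5012
cmd 1: set ℓ=3.2995 → (κ,φ,ℓ)=(0.7833,356.79°,3.2995) → tip=(2.3566,-0.1322,0.6750)
cmd 2: set φ=247.39° → (κ,φ,ℓ)=(0.7833,247.39°,3.2995) → tip=(-0.9074,-2.1789,0.6750)
cmd 3: set κ=0.4996 → (κ,φ,ℓ)=(0.4996,247.39°,3.2995) → tip=(-0.8292,-1.9911,1.9956)

-0.829 -1.991 1.996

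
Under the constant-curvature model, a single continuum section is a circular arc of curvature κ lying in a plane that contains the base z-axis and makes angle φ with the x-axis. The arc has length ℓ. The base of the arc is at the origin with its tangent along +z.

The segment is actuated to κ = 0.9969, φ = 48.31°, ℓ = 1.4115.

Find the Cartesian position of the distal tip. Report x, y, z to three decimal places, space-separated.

0.558 0.627 0.990

θ = κ·ℓ = 0.9969 × 1.4115 = 1.40712 rad
ρ = (1 − cos θ)/κ = (1 − 0.16294)/0.9969 = 0.83966
z = sin θ / κ = 0.98664/0.9969 = 0.98970
x = ρ cos φ = 0.83966 × cos(48.31°) = 0.55846
y = ρ sin φ = 0.83966 × sin(48.31°) = 0.62702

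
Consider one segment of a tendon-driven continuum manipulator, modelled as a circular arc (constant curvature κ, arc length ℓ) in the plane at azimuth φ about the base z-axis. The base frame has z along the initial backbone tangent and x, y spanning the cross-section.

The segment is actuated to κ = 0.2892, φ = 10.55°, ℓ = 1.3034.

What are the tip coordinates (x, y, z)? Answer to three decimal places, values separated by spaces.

0.239 0.044 1.273

θ = κ·ℓ = 0.2892 × 1.3034 = 0.37694 rad
ρ = (1 − cos θ)/κ = (1 − 0.92979)/0.2892 = 0.24276
z = sin θ / κ = 0.36808/0.2892 = 1.27275
x = ρ cos φ = 0.24276 × cos(10.55°) = 0.23866
y = ρ sin φ = 0.24276 × sin(10.55°) = 0.04445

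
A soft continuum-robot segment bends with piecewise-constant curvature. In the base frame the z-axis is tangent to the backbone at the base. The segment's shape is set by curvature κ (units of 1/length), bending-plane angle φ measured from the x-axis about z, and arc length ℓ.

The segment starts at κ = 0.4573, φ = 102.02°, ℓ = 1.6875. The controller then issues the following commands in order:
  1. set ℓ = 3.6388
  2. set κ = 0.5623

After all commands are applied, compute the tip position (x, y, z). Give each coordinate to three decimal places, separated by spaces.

initial: κ=0.4573, φ=102.02°, ℓ=1.6875
cmd 1: set ℓ=3.6388 → (κ,φ,ℓ)=(0.4573,102.02°,3.6388) → tip=(-0.4978,2.3379,2.1773)
cmd 2: set κ=0.5623 → (κ,φ,ℓ)=(0.5623,102.02°,3.6388) → tip=(-0.5398,2.5354,1.5813)

-0.540 2.535 1.581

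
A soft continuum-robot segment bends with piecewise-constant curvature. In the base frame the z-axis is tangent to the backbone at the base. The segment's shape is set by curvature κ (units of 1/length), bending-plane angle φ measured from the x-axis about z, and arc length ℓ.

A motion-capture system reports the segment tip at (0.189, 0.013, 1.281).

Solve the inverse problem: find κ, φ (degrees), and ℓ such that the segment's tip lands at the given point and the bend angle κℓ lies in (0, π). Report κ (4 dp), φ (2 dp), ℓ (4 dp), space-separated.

0.2260 3.93 1.2996

ρ = √(x²+y²) = √(0.189² + 0.013²) = 0.18945
φ = atan2(y, x) mod 360° = atan2(0.013, 0.189) = 3.9348°
|p|² = ρ² + z² = 0.18945² + 1.281² = 1.67685
κ = 2ρ / |p|² = 2×0.18945 / 1.67685 = 0.22596
θ = 2·atan2(ρ, z) = 2·atan2(0.18945, 1.281) = 0.29365 rad
ℓ = θ/κ = 0.29365/0.22596 = 1.29960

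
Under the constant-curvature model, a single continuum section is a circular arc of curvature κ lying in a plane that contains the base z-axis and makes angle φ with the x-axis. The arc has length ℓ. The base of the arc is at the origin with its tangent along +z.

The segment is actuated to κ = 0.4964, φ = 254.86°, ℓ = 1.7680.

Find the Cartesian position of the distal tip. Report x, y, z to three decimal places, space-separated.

-0.190 -0.702 1.550

θ = κ·ℓ = 0.4964 × 1.7680 = 0.87764 rad
ρ = (1 − cos θ)/κ = (1 − 0.63897)/0.4964 = 0.72729
z = sin θ / κ = 0.76923/0.4964 = 1.54962
x = ρ cos φ = 0.72729 × cos(254.86°) = -0.18995
y = ρ sin φ = 0.72729 × sin(254.86°) = -0.70205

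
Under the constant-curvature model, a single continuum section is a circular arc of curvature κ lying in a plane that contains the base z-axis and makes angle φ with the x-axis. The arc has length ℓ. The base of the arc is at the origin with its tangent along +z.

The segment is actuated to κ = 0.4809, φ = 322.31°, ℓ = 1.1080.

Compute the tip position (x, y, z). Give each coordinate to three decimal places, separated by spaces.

0.228 -0.176 1.056

θ = κ·ℓ = 0.4809 × 1.1080 = 0.53284 rad
ρ = (1 − cos θ)/κ = (1 − 0.86137)/0.4809 = 0.28827
z = sin θ / κ = 0.50798/0.4809 = 1.05631
x = ρ cos φ = 0.28827 × cos(322.31°) = 0.22812
y = ρ sin φ = 0.28827 × sin(322.31°) = -0.17625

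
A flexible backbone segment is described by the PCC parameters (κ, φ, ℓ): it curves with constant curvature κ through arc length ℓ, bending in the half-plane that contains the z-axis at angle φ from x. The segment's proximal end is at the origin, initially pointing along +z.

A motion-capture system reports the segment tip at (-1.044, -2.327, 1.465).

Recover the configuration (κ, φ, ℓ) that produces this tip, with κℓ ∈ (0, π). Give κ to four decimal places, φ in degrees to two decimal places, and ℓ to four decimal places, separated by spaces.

ρ = √(x²+y²) = √(-1.044² + -2.327²) = 2.55046
φ = atan2(y, x) mod 360° = atan2(-2.327, -1.044) = 245.8368°
|p|² = ρ² + z² = 2.55046² + 1.465² = 8.65109
κ = 2ρ / |p|² = 2×2.55046 / 8.65109 = 0.58963
θ = 2·atan2(ρ, z) = 2·atan2(2.55046, 1.465) = 2.09882 rad
ℓ = θ/κ = 2.09882/0.58963 = 3.55956

0.5896 245.84 3.5596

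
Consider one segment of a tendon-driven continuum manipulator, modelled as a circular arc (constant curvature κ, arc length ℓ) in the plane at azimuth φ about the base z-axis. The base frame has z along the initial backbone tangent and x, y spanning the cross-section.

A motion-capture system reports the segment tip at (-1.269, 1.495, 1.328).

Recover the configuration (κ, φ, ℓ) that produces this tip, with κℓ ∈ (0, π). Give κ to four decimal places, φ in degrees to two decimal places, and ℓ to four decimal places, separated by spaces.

ρ = √(x²+y²) = √(-1.269² + 1.495²) = 1.96097
φ = atan2(y, x) mod 360° = atan2(1.495, -1.269) = 130.3256°
|p|² = ρ² + z² = 1.96097² + 1.328² = 5.60897
κ = 2ρ / |p|² = 2×1.96097 / 5.60897 = 0.69922
θ = 2·atan2(ρ, z) = 2·atan2(1.96097, 1.328) = 1.95105 rad
ℓ = θ/κ = 1.95105/0.69922 = 2.79030

0.6992 130.33 2.7903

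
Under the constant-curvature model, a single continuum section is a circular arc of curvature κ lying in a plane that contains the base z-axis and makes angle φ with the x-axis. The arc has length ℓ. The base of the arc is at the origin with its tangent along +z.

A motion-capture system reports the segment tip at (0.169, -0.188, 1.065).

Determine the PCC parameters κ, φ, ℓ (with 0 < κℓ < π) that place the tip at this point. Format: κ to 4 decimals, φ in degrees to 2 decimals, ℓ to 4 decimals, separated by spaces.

ρ = √(x²+y²) = √(0.169² + -0.188²) = 0.25279
φ = atan2(y, x) mod 360° = atan2(-0.188, 0.169) = 311.9535°
|p|² = ρ² + z² = 0.25279² + 1.065² = 1.19813
κ = 2ρ / |p|² = 2×0.25279 / 1.19813 = 0.42198
θ = 2·atan2(ρ, z) = 2·atan2(0.25279, 1.065) = 0.46611 rad
ℓ = θ/κ = 0.46611/0.42198 = 1.10456

0.4220 311.95 1.1046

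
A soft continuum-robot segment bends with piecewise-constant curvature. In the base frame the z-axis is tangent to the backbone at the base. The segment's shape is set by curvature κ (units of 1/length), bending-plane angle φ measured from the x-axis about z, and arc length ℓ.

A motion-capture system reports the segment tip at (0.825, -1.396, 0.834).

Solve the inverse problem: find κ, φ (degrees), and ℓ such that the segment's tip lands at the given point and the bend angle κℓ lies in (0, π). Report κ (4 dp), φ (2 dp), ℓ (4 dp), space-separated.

ρ = √(x²+y²) = √(0.825² + -1.396²) = 1.62156
φ = atan2(y, x) mod 360° = atan2(-1.396, 0.825) = 300.5820°
|p|² = ρ² + z² = 1.62156² + 0.834² = 3.32500
κ = 2ρ / |p|² = 2×1.62156 / 3.32500 = 0.97537
θ = 2·atan2(ρ, z) = 2·atan2(1.62156, 0.834) = 2.19152 rad
ℓ = θ/κ = 2.19152/0.97537 = 2.24685

0.9754 300.58 2.2468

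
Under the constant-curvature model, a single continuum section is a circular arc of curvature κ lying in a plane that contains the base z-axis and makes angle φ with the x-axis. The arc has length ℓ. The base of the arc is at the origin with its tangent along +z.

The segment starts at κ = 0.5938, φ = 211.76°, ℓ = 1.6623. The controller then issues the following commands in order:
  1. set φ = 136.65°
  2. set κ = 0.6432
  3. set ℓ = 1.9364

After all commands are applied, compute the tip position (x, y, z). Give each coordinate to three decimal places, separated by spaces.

initial: κ=0.5938, φ=211.76°, ℓ=1.6623
cmd 1: set φ=136.65° → (κ,φ,ℓ)=(0.5938,136.65°,1.6623) → tip=(-0.5497,0.5189,1.4052)
cmd 2: set κ=0.6432 → (κ,φ,ℓ)=(0.6432,136.65°,1.6623) → tip=(-0.5869,0.5541,1.3632)
cmd 3: set ℓ=1.9364 → (κ,φ,ℓ)=(0.6432,136.65°,1.9364) → tip=(-0.7692,0.7262,1.4732)

-0.769 0.726 1.473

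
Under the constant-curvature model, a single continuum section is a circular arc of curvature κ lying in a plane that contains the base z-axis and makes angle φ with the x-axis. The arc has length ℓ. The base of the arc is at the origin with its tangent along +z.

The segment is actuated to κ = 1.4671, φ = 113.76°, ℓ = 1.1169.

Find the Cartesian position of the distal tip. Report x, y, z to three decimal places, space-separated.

-0.293 0.666 0.680

θ = κ·ℓ = 1.4671 × 1.1169 = 1.63860 rad
ρ = (1 − cos θ)/κ = (1 − -0.06776)/1.4671 = 0.72780
z = sin θ / κ = 0.99770/1.4671 = 0.68005
x = ρ cos φ = 0.72780 × cos(113.76°) = -0.29324
y = ρ sin φ = 0.72780 × sin(113.76°) = 0.66611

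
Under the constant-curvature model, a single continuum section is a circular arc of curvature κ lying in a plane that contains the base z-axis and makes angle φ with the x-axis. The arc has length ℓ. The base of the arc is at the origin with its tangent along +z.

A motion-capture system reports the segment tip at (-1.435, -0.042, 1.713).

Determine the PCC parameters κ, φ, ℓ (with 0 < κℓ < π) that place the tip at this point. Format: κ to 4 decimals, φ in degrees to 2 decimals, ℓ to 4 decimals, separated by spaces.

ρ = √(x²+y²) = √(-1.435² + -0.042²) = 1.43561
φ = atan2(y, x) mod 360° = atan2(-0.042, -1.435) = 181.6765°
|p|² = ρ² + z² = 1.43561² + 1.713² = 4.99536
κ = 2ρ / |p|² = 2×1.43561 / 4.99536 = 0.57478
θ = 2·atan2(ρ, z) = 2·atan2(1.43561, 1.713) = 1.39505 rad
ℓ = θ/κ = 1.39505/0.57478 = 2.42711

0.5748 181.68 2.4271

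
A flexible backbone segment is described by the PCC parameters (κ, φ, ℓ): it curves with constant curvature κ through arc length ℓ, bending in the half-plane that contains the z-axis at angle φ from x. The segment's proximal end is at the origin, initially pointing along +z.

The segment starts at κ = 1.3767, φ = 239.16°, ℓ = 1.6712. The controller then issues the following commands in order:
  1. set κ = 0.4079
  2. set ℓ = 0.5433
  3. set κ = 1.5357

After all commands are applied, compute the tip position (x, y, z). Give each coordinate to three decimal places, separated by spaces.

-0.110 -0.184 0.482

initial: κ=1.3767, φ=239.16°, ℓ=1.6712
cmd 1: set κ=0.4079 → (κ,φ,ℓ)=(0.4079,239.16°,1.6712) → tip=(-0.2809,-0.4704,1.5447)
cmd 2: set ℓ=0.5433 → (κ,φ,ℓ)=(0.4079,239.16°,0.5433) → tip=(-0.0307,-0.0515,0.5389)
cmd 3: set κ=1.5357 → (κ,φ,ℓ)=(1.5357,239.16°,0.5433) → tip=(-0.1096,-0.1836,0.4824)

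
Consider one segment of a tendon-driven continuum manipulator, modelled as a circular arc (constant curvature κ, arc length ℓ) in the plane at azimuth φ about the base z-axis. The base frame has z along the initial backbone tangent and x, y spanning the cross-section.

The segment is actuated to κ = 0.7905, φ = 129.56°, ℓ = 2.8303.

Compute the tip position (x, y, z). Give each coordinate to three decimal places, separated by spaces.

θ = κ·ℓ = 0.7905 × 2.8303 = 2.23735 rad
ρ = (1 − cos θ)/κ = (1 − -0.61828)/0.7905 = 2.04716
z = sin θ / κ = 0.78596/0.7905 = 0.99425
x = ρ cos φ = 2.04716 × cos(129.56°) = -1.30381
y = ρ sin φ = 2.04716 × sin(129.56°) = 1.57828

-1.304 1.578 0.994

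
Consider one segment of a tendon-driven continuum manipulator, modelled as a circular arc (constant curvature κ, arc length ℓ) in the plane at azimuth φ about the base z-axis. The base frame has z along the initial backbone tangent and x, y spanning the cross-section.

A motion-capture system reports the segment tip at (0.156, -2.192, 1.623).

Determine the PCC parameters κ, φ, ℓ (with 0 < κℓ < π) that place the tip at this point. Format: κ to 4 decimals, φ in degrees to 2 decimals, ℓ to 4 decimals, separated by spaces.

ρ = √(x²+y²) = √(0.156² + -2.192²) = 2.19754
φ = atan2(y, x) mod 360° = atan2(-2.192, 0.156) = 274.0708°
|p|² = ρ² + z² = 2.19754² + 1.623² = 7.46333
κ = 2ρ / |p|² = 2×2.19754 / 7.46333 = 0.58889
θ = 2·atan2(ρ, z) = 2·atan2(2.19754, 1.623) = 1.86932 rad
ℓ = θ/κ = 1.86932/0.58889 = 3.17431

0.5889 274.07 3.1743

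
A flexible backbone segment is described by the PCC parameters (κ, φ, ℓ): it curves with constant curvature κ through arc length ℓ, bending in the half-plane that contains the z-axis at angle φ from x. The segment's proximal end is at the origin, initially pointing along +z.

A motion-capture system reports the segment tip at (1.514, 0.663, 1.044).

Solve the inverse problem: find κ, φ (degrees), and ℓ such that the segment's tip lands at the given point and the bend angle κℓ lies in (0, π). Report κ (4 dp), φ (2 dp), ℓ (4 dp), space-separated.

ρ = √(x²+y²) = √(1.514² + 0.663²) = 1.65281
φ = atan2(y, x) mod 360° = atan2(0.663, 1.514) = 23.6492°
|p|² = ρ² + z² = 1.65281² + 1.044² = 3.82170
κ = 2ρ / |p|² = 2×1.65281 / 3.82170 = 0.86496
θ = 2·atan2(ρ, z) = 2·atan2(1.65281, 1.044) = 2.01485 rad
ℓ = θ/κ = 2.01485/0.86496 = 2.32942

0.8650 23.65 2.3294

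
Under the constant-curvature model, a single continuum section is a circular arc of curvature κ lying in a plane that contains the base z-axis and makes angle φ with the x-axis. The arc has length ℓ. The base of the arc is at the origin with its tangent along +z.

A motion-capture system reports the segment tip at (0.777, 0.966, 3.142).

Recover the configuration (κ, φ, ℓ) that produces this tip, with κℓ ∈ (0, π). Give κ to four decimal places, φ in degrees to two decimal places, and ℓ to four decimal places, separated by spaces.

ρ = √(x²+y²) = √(0.777² + 0.966²) = 1.23971
φ = atan2(y, x) mod 360° = atan2(0.966, 0.777) = 51.1886°
|p|² = ρ² + z² = 1.23971² + 3.142² = 11.40905
κ = 2ρ / |p|² = 2×1.23971 / 11.40905 = 0.21732
θ = 2·atan2(ρ, z) = 2·atan2(1.23971, 3.142) = 0.75162 rad
ℓ = θ/κ = 0.75162/0.21732 = 3.45857

0.2173 51.19 3.4586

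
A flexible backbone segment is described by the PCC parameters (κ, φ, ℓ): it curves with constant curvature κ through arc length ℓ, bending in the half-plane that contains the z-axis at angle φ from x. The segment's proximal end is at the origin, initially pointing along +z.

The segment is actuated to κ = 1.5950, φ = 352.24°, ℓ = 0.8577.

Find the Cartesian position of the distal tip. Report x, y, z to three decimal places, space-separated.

θ = κ·ℓ = 1.5950 × 0.8577 = 1.36803 rad
ρ = (1 − cos θ)/κ = (1 − 0.20138)/1.5950 = 0.50070
z = sin θ / κ = 0.97951/1.5950 = 0.61412
x = ρ cos φ = 0.50070 × cos(352.24°) = 0.49612
y = ρ sin φ = 0.50070 × sin(352.24°) = -0.06761

0.496 -0.068 0.614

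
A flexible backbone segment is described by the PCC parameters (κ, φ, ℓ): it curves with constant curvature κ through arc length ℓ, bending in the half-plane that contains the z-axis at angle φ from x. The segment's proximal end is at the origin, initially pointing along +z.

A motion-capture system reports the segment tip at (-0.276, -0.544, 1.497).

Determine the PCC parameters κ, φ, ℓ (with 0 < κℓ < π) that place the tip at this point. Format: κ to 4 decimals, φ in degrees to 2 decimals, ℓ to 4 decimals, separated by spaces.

ρ = √(x²+y²) = √(-0.276² + -0.544²) = 0.61001
φ = atan2(y, x) mod 360° = atan2(-0.544, -0.276) = 243.0989°
|p|² = ρ² + z² = 0.61001² + 1.497² = 2.61312
κ = 2ρ / |p|² = 2×0.61001 / 2.61312 = 0.46688
θ = 2·atan2(ρ, z) = 2·atan2(0.61001, 1.497) = 0.77389 rad
ℓ = θ/κ = 0.77389/0.46688 = 1.65757

0.4669 243.10 1.6576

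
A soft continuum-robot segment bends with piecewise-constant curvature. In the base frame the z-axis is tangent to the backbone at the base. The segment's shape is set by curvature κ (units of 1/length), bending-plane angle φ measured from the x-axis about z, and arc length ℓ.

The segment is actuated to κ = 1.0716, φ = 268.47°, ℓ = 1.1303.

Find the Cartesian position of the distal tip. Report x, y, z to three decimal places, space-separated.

-0.016 -0.605 0.874

θ = κ·ℓ = 1.0716 × 1.1303 = 1.21123 rad
ρ = (1 − cos θ)/κ = (1 − 0.35187)/1.0716 = 0.60483
z = sin θ / κ = 0.93605/1.0716 = 0.87351
x = ρ cos φ = 0.60483 × cos(268.47°) = -0.01615
y = ρ sin φ = 0.60483 × sin(268.47°) = -0.60461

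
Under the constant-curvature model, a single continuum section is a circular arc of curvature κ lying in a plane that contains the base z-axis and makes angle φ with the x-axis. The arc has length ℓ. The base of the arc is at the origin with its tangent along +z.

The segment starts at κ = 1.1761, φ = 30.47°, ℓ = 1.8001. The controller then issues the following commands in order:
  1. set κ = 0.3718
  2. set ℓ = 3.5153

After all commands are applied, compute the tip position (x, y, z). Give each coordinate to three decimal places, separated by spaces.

1.714 1.008 2.597

initial: κ=1.1761, φ=30.47°, ℓ=1.8001
cmd 1: set κ=0.3718 → (κ,φ,ℓ)=(0.3718,30.47°,1.8001) → tip=(0.5001,0.2942,1.6687)
cmd 2: set ℓ=3.5153 → (κ,φ,ℓ)=(0.3718,30.47°,3.5153) → tip=(1.7137,1.0082,2.5966)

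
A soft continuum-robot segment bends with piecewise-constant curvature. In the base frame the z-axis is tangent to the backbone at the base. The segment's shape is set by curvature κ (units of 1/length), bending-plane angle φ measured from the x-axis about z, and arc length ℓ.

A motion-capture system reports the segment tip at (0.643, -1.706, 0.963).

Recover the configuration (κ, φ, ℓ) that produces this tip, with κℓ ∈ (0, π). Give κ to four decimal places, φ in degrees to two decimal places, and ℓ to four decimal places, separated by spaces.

0.8577 290.65 2.5296

ρ = √(x²+y²) = √(0.643² + -1.706²) = 1.82315
φ = atan2(y, x) mod 360° = atan2(-1.706, 0.643) = 290.6517°
|p|² = ρ² + z² = 1.82315² + 0.963² = 4.25125
κ = 2ρ / |p|² = 2×1.82315 / 4.25125 = 0.85770
θ = 2·atan2(ρ, z) = 2·atan2(1.82315, 0.963) = 2.16968 rad
ℓ = θ/κ = 2.16968/0.85770 = 2.52964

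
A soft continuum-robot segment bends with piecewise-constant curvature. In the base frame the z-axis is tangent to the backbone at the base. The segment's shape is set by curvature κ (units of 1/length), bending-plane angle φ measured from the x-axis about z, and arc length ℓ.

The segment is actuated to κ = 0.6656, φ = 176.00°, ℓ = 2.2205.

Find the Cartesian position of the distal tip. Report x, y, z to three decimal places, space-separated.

-1.360 0.095 1.496

θ = κ·ℓ = 0.6656 × 2.2205 = 1.47796 rad
ρ = (1 − cos θ)/κ = (1 − 0.09270)/0.6656 = 1.36313
z = sin θ / κ = 0.99569/0.6656 = 1.49593
x = ρ cos φ = 1.36313 × cos(176.00°) = -1.35981
y = ρ sin φ = 1.36313 × sin(176.00°) = 0.09509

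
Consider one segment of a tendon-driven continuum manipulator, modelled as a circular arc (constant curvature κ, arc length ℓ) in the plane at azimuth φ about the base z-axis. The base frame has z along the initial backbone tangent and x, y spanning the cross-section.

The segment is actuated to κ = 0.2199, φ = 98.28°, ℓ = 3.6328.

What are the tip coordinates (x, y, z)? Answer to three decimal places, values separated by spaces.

-0.198 1.361 3.259

θ = κ·ℓ = 0.2199 × 3.6328 = 0.79885 rad
ρ = (1 − cos θ)/κ = (1 − 0.69753)/0.2199 = 1.37549
z = sin θ / κ = 0.71656/0.2199 = 3.25856
x = ρ cos φ = 1.37549 × cos(98.28°) = -0.19809
y = ρ sin φ = 1.37549 × sin(98.28°) = 1.36115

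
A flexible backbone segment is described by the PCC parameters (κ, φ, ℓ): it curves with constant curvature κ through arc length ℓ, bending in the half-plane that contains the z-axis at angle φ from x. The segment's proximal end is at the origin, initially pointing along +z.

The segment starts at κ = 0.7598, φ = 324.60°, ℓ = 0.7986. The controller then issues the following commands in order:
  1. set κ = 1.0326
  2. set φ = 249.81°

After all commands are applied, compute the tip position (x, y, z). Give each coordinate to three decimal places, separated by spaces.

-0.107 -0.292 0.711

initial: κ=0.7598, φ=324.60°, ℓ=0.7986
cmd 1: set κ=1.0326 → (κ,φ,ℓ)=(1.0326,324.60°,0.7986) → tip=(0.2535,-0.1802,0.7111)
cmd 2: set φ=249.81° → (κ,φ,ℓ)=(1.0326,249.81°,0.7986) → tip=(-0.1073,-0.2919,0.7111)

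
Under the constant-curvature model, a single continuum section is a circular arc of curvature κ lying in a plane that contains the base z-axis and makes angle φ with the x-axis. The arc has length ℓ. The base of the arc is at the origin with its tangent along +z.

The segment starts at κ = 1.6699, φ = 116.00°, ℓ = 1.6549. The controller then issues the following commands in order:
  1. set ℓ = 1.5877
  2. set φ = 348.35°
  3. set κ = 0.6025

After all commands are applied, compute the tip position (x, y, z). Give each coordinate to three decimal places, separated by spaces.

0.689 -0.142 1.356

initial: κ=1.6699, φ=116.00°, ℓ=1.6549
cmd 1: set ℓ=1.5877 → (κ,φ,ℓ)=(1.6699,116.00°,1.5877) → tip=(-0.4941,1.0131,0.2820)
cmd 2: set φ=348.35° → (κ,φ,ℓ)=(1.6699,348.35°,1.5877) → tip=(1.1039,-0.2276,0.2820)
cmd 3: set κ=0.6025 → (κ,φ,ℓ)=(0.6025,348.35°,1.5877) → tip=(0.6887,-0.1420,1.3564)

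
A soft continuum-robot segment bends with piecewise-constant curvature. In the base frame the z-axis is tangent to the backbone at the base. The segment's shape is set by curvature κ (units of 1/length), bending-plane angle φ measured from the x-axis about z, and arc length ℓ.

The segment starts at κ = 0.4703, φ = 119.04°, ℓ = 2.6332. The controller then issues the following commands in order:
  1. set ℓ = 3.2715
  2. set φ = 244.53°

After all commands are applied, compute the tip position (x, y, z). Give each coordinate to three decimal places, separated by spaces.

initial: κ=0.4703, φ=119.04°, ℓ=2.6332
cmd 1: set ℓ=3.2715 → (κ,φ,ℓ)=(0.4703,119.04°,3.2715) → tip=(-0.9989,1.7991,2.1252)
cmd 2: set φ=244.53° → (κ,φ,ℓ)=(0.4703,244.53°,3.2715) → tip=(-0.8849,-1.8578,2.1252)

-0.885 -1.858 2.125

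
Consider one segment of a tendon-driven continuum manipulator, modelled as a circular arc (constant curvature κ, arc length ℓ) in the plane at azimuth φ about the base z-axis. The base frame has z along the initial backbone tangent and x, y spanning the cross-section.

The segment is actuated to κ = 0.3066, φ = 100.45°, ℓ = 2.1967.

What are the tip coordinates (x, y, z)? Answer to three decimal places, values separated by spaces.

θ = κ·ℓ = 0.3066 × 2.1967 = 0.67351 rad
ρ = (1 − cos θ)/κ = (1 − 0.78164)/0.3066 = 0.71220
z = sin θ / κ = 0.62373/0.3066 = 2.03435
x = ρ cos φ = 0.71220 × cos(100.45°) = -0.12918
y = ρ sin φ = 0.71220 × sin(100.45°) = 0.70039

-0.129 0.700 2.034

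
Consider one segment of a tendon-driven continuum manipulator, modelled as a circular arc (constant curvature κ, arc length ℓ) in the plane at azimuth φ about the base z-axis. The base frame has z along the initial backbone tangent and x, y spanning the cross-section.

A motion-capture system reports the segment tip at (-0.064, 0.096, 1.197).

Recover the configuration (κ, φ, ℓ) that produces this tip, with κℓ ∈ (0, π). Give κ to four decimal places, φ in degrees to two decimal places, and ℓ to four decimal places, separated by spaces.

0.1596 123.69 1.2044

ρ = √(x²+y²) = √(-0.064² + 0.096²) = 0.11538
φ = atan2(y, x) mod 360° = atan2(0.096, -0.064) = 123.6901°
|p|² = ρ² + z² = 0.11538² + 1.197² = 1.44612
κ = 2ρ / |p|² = 2×0.11538 / 1.44612 = 0.15957
θ = 2·atan2(ρ, z) = 2·atan2(0.11538, 1.197) = 0.19218 rad
ℓ = θ/κ = 0.19218/0.15957 = 1.20440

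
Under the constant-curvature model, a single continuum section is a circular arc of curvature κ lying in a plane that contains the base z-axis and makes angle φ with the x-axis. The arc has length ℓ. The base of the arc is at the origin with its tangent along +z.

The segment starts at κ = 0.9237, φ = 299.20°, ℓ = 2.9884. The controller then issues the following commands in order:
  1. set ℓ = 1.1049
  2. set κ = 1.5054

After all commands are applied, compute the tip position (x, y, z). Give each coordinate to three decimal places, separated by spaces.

initial: κ=0.9237, φ=299.20°, ℓ=2.9884
cmd 1: set ℓ=1.1049 → (κ,φ,ℓ)=(0.9237,299.20°,1.1049) → tip=(0.2520,-0.4509,0.9228)
cmd 2: set κ=1.5054 → (κ,φ,ℓ)=(1.5054,299.20°,1.1049) → tip=(0.3540,-0.6334,0.6614)

0.354 -0.633 0.661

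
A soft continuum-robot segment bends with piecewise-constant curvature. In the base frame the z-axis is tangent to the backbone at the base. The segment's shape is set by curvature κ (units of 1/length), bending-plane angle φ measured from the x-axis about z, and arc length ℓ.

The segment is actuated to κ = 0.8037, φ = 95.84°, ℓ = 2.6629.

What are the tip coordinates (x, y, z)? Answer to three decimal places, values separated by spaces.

θ = κ·ℓ = 0.8037 × 2.6629 = 2.14017 rad
ρ = (1 − cos θ)/κ = (1 − -0.53911)/0.8037 = 1.91503
z = sin θ / κ = 0.84224/0.8037 = 1.04795
x = ρ cos φ = 1.91503 × cos(95.84°) = -0.19486
y = ρ sin φ = 1.91503 × sin(95.84°) = 1.90509

-0.195 1.905 1.048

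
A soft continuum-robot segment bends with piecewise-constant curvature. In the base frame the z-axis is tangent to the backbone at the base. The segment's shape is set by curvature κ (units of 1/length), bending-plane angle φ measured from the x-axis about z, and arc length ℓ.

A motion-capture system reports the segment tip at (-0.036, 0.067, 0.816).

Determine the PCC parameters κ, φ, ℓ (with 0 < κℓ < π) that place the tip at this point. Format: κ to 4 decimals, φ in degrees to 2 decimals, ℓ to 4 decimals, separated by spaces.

ρ = √(x²+y²) = √(-0.036² + 0.067²) = 0.07606
φ = atan2(y, x) mod 360° = atan2(0.067, -0.036) = 118.2497°
|p|² = ρ² + z² = 0.07606² + 0.816² = 0.67164
κ = 2ρ / |p|² = 2×0.07606 / 0.67164 = 0.22649
θ = 2·atan2(ρ, z) = 2·atan2(0.07606, 0.816) = 0.18588 rad
ℓ = θ/κ = 0.18588/0.22649 = 0.82072

0.2265 118.25 0.8207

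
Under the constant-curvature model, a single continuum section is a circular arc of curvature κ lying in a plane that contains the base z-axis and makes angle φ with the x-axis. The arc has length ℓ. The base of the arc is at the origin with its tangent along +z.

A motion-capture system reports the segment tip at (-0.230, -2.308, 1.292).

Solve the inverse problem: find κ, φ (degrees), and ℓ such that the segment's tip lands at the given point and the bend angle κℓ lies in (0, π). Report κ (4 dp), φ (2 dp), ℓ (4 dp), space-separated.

ρ = √(x²+y²) = √(-0.230² + -2.308²) = 2.31943
φ = atan2(y, x) mod 360° = atan2(-2.308, -0.230) = 264.3091°
|p|² = ρ² + z² = 2.31943² + 1.292² = 7.04903
κ = 2ρ / |p|² = 2×2.31943 / 7.04903 = 0.65809
θ = 2·atan2(ρ, z) = 2·atan2(2.31943, 1.292) = 2.12514 rad
ℓ = θ/κ = 2.12514/0.65809 = 3.22927

0.6581 264.31 3.2293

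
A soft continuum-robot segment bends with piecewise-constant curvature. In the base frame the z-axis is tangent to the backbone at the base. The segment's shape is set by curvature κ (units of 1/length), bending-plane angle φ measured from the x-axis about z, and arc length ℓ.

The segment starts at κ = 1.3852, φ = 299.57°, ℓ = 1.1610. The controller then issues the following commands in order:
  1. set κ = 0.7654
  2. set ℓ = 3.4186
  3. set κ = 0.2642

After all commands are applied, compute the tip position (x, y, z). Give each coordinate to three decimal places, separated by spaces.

initial: κ=1.3852, φ=299.57°, ℓ=1.1610
cmd 1: set κ=0.7654 → (κ,φ,ℓ)=(0.7654,299.57°,1.1610) → tip=(0.2382,-0.4199,1.0141)
cmd 2: set ℓ=3.4186 → (κ,φ,ℓ)=(0.7654,299.57°,3.4186) → tip=(1.2027,-2.1196,0.6548)
cmd 3: set κ=0.2642 → (κ,φ,ℓ)=(0.2642,299.57°,3.4186) → tip=(0.7115,-1.2539,2.9724)

0.711 -1.254 2.972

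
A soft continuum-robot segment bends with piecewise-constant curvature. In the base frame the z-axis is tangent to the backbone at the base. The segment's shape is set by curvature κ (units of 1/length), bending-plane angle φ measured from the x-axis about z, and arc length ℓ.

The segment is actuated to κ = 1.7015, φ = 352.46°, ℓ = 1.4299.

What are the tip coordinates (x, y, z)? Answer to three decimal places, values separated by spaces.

θ = κ·ℓ = 1.7015 × 1.4299 = 2.43297 rad
ρ = (1 − cos θ)/κ = (1 − -0.75926)/1.7015 = 1.03395
z = sin θ / κ = 0.65078/1.7015 = 0.38248
x = ρ cos φ = 1.03395 × cos(352.46°) = 1.02501
y = ρ sin φ = 1.03395 × sin(352.46°) = -0.13567

1.025 -0.136 0.382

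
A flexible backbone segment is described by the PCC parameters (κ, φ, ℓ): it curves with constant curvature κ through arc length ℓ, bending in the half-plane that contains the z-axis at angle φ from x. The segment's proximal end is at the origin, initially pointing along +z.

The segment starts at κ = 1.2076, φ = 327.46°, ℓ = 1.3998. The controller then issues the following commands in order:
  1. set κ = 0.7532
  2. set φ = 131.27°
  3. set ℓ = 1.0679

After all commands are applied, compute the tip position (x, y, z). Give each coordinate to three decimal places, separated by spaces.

-0.268 0.306 0.956

initial: κ=1.2076, φ=327.46°, ℓ=1.3998
cmd 1: set κ=0.7532 → (κ,φ,ℓ)=(0.7532,327.46°,1.3998) → tip=(0.5666,-0.3615,1.1545)
cmd 2: set φ=131.27° → (κ,φ,ℓ)=(0.7532,131.27°,1.3998) → tip=(-0.4433,0.5051,1.1545)
cmd 3: set ℓ=1.0679 → (κ,φ,ℓ)=(0.7532,131.27°,1.0679) → tip=(-0.2683,0.3058,0.9564)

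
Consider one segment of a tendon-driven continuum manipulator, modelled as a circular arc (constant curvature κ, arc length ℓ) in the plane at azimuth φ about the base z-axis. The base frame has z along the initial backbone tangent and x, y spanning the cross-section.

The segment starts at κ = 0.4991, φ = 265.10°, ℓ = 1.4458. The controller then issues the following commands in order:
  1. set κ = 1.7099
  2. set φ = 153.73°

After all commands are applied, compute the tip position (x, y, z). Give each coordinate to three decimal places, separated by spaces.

-0.936 0.462 0.363

initial: κ=0.4991, φ=265.10°, ℓ=1.4458
cmd 1: set κ=1.7099 → (κ,φ,ℓ)=(1.7099,265.10°,1.4458) → tip=(-0.0891,-1.0396,0.3629)
cmd 2: set φ=153.73° → (κ,φ,ℓ)=(1.7099,153.73°,1.4458) → tip=(-0.9357,0.4618,0.3629)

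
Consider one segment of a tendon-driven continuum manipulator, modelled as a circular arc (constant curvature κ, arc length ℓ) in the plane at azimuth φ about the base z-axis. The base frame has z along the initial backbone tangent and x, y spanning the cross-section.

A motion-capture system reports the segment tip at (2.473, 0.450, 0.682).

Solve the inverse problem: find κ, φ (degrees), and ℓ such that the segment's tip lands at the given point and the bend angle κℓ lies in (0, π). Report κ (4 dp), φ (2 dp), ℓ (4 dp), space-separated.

0.7411 10.31 3.5240

ρ = √(x²+y²) = √(2.473² + 0.450²) = 2.51361
φ = atan2(y, x) mod 360° = atan2(0.450, 2.473) = 10.3130°
|p|² = ρ² + z² = 2.51361² + 0.682² = 6.78335
κ = 2ρ / |p|² = 2×2.51361 / 6.78335 = 0.74111
θ = 2·atan2(ρ, z) = 2·atan2(2.51361, 0.682) = 2.61170 rad
ℓ = θ/κ = 2.61170/0.74111 = 3.52404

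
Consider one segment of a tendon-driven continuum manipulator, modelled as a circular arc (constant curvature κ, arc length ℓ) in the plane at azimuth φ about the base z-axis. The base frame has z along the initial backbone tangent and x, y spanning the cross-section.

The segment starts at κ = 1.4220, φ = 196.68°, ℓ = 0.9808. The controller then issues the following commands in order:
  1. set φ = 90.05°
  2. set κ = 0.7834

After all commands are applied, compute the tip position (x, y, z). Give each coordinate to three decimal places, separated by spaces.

-0.000 0.359 0.887

initial: κ=1.4220, φ=196.68°, ℓ=0.9808
cmd 1: set φ=90.05° → (κ,φ,ℓ)=(1.4220,90.05°,0.9808) → tip=(-0.0005,0.5800,0.6924)
cmd 2: set κ=0.7834 → (κ,φ,ℓ)=(0.7834,90.05°,0.9808) → tip=(-0.0003,0.3586,0.8871)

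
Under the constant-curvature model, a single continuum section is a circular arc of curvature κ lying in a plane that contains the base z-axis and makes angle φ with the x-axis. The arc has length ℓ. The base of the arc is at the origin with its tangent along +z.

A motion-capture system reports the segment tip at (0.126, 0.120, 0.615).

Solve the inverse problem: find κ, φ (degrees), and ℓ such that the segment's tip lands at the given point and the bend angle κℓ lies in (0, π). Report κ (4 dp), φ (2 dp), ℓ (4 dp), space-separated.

0.8519 43.60 0.6473

ρ = √(x²+y²) = √(0.126² + 0.120²) = 0.17400
φ = atan2(y, x) mod 360° = atan2(0.120, 0.126) = 43.6028°
|p|² = ρ² + z² = 0.17400² + 0.615² = 0.40850
κ = 2ρ / |p|² = 2×0.17400 / 0.40850 = 0.85190
θ = 2·atan2(ρ, z) = 2·atan2(0.17400, 0.615) = 0.55144 rad
ℓ = θ/κ = 0.55144/0.85190 = 0.64731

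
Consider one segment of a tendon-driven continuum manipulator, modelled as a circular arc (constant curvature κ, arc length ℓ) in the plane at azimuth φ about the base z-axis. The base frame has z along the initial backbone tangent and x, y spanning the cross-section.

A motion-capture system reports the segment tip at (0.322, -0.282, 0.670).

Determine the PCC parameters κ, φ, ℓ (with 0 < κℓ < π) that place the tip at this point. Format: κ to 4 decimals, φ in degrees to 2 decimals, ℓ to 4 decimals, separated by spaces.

1.3543 318.79 0.8395

ρ = √(x²+y²) = √(0.322² + -0.282²) = 0.42803
φ = atan2(y, x) mod 360° = atan2(-0.282, 0.322) = 318.7889°
|p|² = ρ² + z² = 0.42803² + 0.670² = 0.63211
κ = 2ρ / |p|² = 2×0.42803 / 0.63211 = 1.35429
θ = 2·atan2(ρ, z) = 2·atan2(0.42803, 0.670) = 1.13699 rad
ℓ = θ/κ = 1.13699/1.35429 = 0.83955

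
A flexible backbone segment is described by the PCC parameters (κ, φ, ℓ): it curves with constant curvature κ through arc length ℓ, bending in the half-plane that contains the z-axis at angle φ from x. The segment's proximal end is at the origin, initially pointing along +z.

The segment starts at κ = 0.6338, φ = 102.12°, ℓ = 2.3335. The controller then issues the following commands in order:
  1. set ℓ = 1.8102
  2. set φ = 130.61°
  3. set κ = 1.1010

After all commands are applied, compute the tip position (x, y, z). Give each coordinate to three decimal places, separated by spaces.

initial: κ=0.6338, φ=102.12°, ℓ=2.3335
cmd 1: set ℓ=1.8102 → (κ,φ,ℓ)=(0.6338,102.12°,1.8102) → tip=(-0.1951,0.9087,1.4384)
cmd 2: set φ=130.61° → (κ,φ,ℓ)=(0.6338,130.61°,1.8102) → tip=(-0.6050,0.7056,1.4384)
cmd 3: set κ=1.1010 → (κ,φ,ℓ)=(1.1010,130.61°,1.8102) → tip=(-0.8335,0.9721,0.8285)

-0.833 0.972 0.828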